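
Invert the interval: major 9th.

minor 7th

First reduce the compound major ninth to its simple form, a major second.
Inverted interval numbers add to nine, so a second pairs with a seventh (2 + 7 = 9).
Quality inverts too: major becomes minor. That makes the inversion a minor seventh.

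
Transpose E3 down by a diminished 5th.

Five letter names down from E: A.
A diminished fifth is 6 semitones; 6 semitones down from E3 gives A#2.

A#2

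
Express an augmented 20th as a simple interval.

Subtracting seven from the interval number removes an octave: 20 − 14 = 6.
Quality carries through unchanged, so the simple form is an augmented sixth.

augmented 6th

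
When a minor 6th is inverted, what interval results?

The rule of nine gives the new number: 9 − 6 = 3, so a sixth becomes a third.
Quality inverts too: minor becomes major. That makes the inversion a major third.

major third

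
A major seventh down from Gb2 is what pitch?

Seven letter names down from G: A.
A major seventh spans 11 semitones, so from Gb2 the target pitch is Abb1.

Abb1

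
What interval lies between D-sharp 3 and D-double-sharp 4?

D to D is the same letter name, plus an octave — that makes it an octave of some quality.
The perfect octave is 12 semitones; here we have 13, one semitone wider: augmented.

augmented 8th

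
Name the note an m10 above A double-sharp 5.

C double-sharp 7

The tenth's letter: A up three letter names plus an octave → C.
A minor tenth is 15 semitones; 15 semitones up from A##5 gives C##7.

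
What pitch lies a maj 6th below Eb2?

Gb1

Counting six letter names down from E lands on G.
A major sixth spans 9 semitones, so from Eb2 the target pitch is Gb1.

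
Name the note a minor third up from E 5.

Counting three letter names up from E lands on G.
A minor third spans 3 semitones, so from E5 the target pitch is G5.

G 5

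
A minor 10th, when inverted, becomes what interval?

M6

First reduce the compound minor tenth to its simple form, a minor third.
The rule of nine gives the new number: 9 − 3 = 6, so a third becomes a sixth.
The quality also flips — minor becomes major — giving a major sixth.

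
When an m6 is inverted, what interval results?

The rule of nine gives the new number: 9 − 6 = 3, so a sixth becomes a third.
And minor becomes major under inversion, so we get a major third.

M3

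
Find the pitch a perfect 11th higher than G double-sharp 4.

C double-sharp 6

Counting four letter names plus an octave up from G lands on C.
Moving 17 semitones up from G##4 (the size of a perfect eleventh) reaches C##6.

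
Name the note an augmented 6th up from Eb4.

The sixth takes the letter from E up to C.
An augmented sixth is 10 semitones; 10 semitones up from Eb4 gives C#5.

C#5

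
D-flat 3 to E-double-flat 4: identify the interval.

D to E spans two letter names (D-E), plus an octave — that makes it a ninth of some quality.
At 13 semitones, Db3→Ebb4 falls one short of a major ninth: minor.
(Equivalently, a compound minor second: a minor second plus an octave.)

minor ninth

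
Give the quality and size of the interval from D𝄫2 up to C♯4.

D to C spans seven letter names (D-E-F-G-A-B-C), plus an octave — that makes it a fourteenth of some quality.
The major fourteenth is 23 semitones; here we have 25, two semitones wider: doubly augmented.
(Equivalently, a compound doubly augmented seventh: a doubly augmented seventh plus an octave.)

doubly augmented fourteenth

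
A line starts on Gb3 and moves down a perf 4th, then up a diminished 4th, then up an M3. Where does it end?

Bbb3

Down a perfect fourth from Gb3: Db3 (5 semitones down).
Db3 up a diminished fourth → Gbb3 (4 semitones).
A major third up from Gbb3 is Bbb3.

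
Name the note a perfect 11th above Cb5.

Counting four letter names plus an octave up from C lands on F.
A perfect eleventh spans 17 semitones, so from Cb5 the target pitch is Fb6.

Fb6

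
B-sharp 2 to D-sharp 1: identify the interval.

Descending from B#2 to D#1 is the same interval as ascending D#1 to B#2.
D to B spans six letter names (D-E-F-G-A-B), plus an octave — that makes it a thirteenth of some quality.
D#1 to B#2 is 21 semitones, matching the major thirteenth exactly, so the quality is major.
(Equivalently, a compound major sixth: a major sixth plus an octave.)

major thirteenth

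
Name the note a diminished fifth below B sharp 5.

Counting five letter names down from B lands on E.
Moving 6 semitones down from B#5 (the size of a diminished fifth) reaches E##5.

E double-sharp 5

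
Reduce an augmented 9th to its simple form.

Subtracting seven from the interval number removes an octave: 9 − 7 = 2.
That makes an augmented ninth a compound augmented second — an octave plus an augmented second.

augmented 2nd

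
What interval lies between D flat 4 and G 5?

A11

D to G spans four letter names (D-E-F-G), plus an octave — that makes it an eleventh of some quality.
A perfect eleventh would be 17 semitones; Db4 to G5 is 18, one semitone wider, so the interval is augmented.
(Equivalently, a compound augmented fourth: an augmented fourth plus an octave.)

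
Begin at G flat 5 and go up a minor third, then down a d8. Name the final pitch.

B flat 4

Gb5 up a minor third → Bbb5 (3 semitones).
Down a diminished octave from Bbb5: Bb4 (11 semitones down).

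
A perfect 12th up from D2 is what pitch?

A3

Counting five letter names plus an octave up from D lands on A.
Moving 19 semitones up from D2 (the size of a perfect twelfth) reaches A3.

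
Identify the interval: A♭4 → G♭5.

A to G spans seven letter names (A-B-C-D-E-F-G), so the interval is some kind of seventh.
Ab4 to Gb5 is 10 semitones, a half step short of the major seventh (11), so this is minor.

minor seventh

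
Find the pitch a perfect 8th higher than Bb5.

Bb6

The letter stays B (same as the start), shifted an octave up.
Moving 12 semitones up from Bb5 (the size of a perfect octave) reaches Bb6.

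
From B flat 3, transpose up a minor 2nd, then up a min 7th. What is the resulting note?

B double-flat 4

Bb3 up a minor second → Cb4 (1 semitone).
Up a minor seventh from Cb4: Bbb4 (10 semitones up).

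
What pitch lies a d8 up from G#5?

G6

The letter stays G (same as the start), shifted an octave up.
Moving 11 semitones up from G#5 (the size of a diminished octave) reaches G6.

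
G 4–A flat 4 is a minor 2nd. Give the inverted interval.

major 7th

Inverted interval numbers add to nine, so a second pairs with a seventh (2 + 7 = 9).
The quality also flips — minor becomes major — giving a major seventh.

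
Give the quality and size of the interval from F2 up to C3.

F to C spans five letter names (F-G-A-B-C): a fifth.
The perfect fifth spans 7 semitones, and F2 to C3 is exactly 7 semitones — so this is a perfect fifth.

perfect fifth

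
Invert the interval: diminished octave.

A1

The rule of nine gives the new number: 9 − 8 = 1, so an octave becomes a unison.
Quality inverts too: diminished becomes augmented. That makes the inversion an augmented unison.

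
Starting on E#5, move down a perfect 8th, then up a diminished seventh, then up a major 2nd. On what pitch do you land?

E5

A perfect octave down from E#5 is E#4.
A diminished seventh up from E#4 is D5.
D5 up a major second → E5 (2 semitones).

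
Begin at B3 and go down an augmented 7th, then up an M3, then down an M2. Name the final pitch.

Down an augmented seventh from B3: Cb3 (12 semitones down).
Cb3 up a major third → Eb3 (4 semitones).
A major second down from Eb3 is Db3.

Db3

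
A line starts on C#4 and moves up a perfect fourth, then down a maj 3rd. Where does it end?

D4

A perfect fourth up from C#4 is F#4.
F#4 down a major third → D4 (4 semitones).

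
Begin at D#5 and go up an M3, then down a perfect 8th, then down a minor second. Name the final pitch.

E##4

Up a major third from D#5: F##5 (4 semitones up).
A perfect octave down from F##5 is F##4.
A minor second down from F##4 is E##4.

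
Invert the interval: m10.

First reduce the compound minor tenth to its simple form, a minor third.
Inverted interval numbers add to nine, so a third pairs with a sixth (3 + 6 = 9).
Quality inverts too: minor becomes major. That makes the inversion a major sixth.

major 6th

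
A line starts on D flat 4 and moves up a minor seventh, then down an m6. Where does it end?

E flat 4

Up a minor seventh from Db4: Cb5 (10 semitones up).
Down a minor sixth from Cb5: Eb4 (8 semitones down).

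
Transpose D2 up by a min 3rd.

F2

The third takes the letter from D up to F.
Moving 3 semitones up from D2 (the size of a minor third) reaches F2.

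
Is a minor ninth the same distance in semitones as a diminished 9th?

No

A minor ninth spans 13 semitones; a diminished ninth spans 12 semitones. They differ by 1.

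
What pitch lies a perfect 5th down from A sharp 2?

The fifth takes the letter from A down to D.
A perfect fifth spans 7 semitones, so from A#2 the target pitch is D#2.

D sharp 2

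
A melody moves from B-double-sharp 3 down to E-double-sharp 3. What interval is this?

perfect fifth

Descending from B##3 to E##3 is the same interval as ascending E##3 to B##3.
E to B spans five letter names (E-F-G-A-B), so the interval is some kind of fifth.
Counting semitones, E##3→B##3 is 7, which is the perfect fifth.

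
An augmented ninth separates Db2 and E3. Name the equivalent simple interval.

A2

Take out an octave (7 from the number): 9 − 7 = 2.
Quality carries through unchanged, so the simple form is an augmented second.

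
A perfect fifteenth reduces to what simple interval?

Each octave removed subtracts seven from the number: 15 − 7 = 8.
That makes a perfect fifteenth a compound perfect octave — an octave plus a perfect octave.

P8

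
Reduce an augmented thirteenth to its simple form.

A6

Subtracting seven from the interval number removes an octave: 13 − 7 = 6.
That makes an augmented thirteenth a compound augmented sixth — an octave plus an augmented sixth.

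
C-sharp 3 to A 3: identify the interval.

C to A spans six letter names (C-D-E-F-G-A), so the interval is some kind of sixth.
At 8 semitones, C#3→A3 falls one short of a major sixth: minor.

minor 6th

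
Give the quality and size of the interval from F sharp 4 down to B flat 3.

augmented fifth

Descending from F#4 to Bb3 is the same interval as ascending Bb3 to F#4.
B to F spans five letter names (B-C-D-E-F) — that makes it a fifth of some quality.
Bb3 to F#4 spans 8 semitones — one semitone wider than the perfect fifth (7) — giving an augmented fifth.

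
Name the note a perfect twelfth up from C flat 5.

The twelfth's letter: C up five letter names plus an octave → G.
A perfect twelfth is 19 semitones; 19 semitones up from Cb5 gives Gb6.

G flat 6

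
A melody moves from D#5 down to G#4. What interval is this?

Descending from D#5 to G#4 is the same interval as ascending G#4 to D#5.
G to D spans five letter names (G-A-B-C-D) — that makes it a fifth of some quality.
The perfect fifth spans 7 semitones, and G#4 to D#5 is exactly 7 semitones — so this is a perfect fifth.

perfect 5th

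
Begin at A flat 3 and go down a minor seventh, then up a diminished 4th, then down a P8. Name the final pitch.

A minor seventh down from Ab3 is Bb2.
Bb2 up a diminished fourth → Ebb3 (4 semitones).
Ebb3 down a perfect octave → Ebb2 (12 semitones).

E double-flat 2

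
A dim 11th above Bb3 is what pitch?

Ebb5

Counting four letter names plus an octave up from B lands on E.
A diminished eleventh is 16 semitones; 16 semitones up from Bb3 gives Ebb5.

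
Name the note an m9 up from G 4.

Two letters up from G (plus an octave) reaches A.
Moving 13 semitones up from G4 (the size of a minor ninth) reaches Ab5.

A flat 5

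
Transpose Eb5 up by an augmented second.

Counting two letter names up from E lands on F.
An augmented second spans 3 semitones, so from Eb5 the target pitch is F#5.

F#5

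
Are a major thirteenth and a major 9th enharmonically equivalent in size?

A major thirteenth spans 21 semitones; a major ninth spans 14 semitones. They differ by 7.

No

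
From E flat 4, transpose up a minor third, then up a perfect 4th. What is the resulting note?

C flat 5

A minor third up from Eb4 is Gb4.
A perfect fourth up from Gb4 is Cb5.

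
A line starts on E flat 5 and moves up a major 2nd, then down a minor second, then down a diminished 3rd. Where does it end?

Eb5 up a major second → F5 (2 semitones).
Down a minor second from F5: E5 (1 semitone down).
A diminished third down from E5 is C##5.

C double-sharp 5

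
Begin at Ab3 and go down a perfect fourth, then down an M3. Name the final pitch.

A perfect fourth down from Ab3 is Eb3.
Eb3 down a major third → Cb3 (4 semitones).

Cb3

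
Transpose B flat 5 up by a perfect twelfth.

Counting five letter names plus an octave up from B lands on F.
Moving 19 semitones up from Bb5 (the size of a perfect twelfth) reaches F7.

F 7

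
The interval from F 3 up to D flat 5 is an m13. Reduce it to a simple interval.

Subtracting seven from the interval number removes an octave: 13 − 7 = 6.
Quality carries through unchanged, so the simple form is a minor sixth.

minor 6th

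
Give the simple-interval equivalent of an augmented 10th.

augmented 3rd

Each octave removed subtracts seven from the number: 10 − 7 = 3.
So an augmented tenth is an octave plus an augmented third. The quality is unchanged.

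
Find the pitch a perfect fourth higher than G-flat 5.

C-flat 6

Counting four letter names up from G lands on C.
A perfect fourth is 5 semitones; 5 semitones up from Gb5 gives Cb6.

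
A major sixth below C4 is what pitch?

Six letter names down from C: E.
A major sixth is 9 semitones; 9 semitones down from C4 gives Eb3.

Eb3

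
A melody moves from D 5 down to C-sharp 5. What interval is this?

minor second

Descending from D5 to C#5 is the same interval as ascending C#5 to D5.
C to D spans two letter names (C-D) — that makes it a second of some quality.
C#5 to D5 is 1 semitone, a half step short of the major second (2), so this is minor.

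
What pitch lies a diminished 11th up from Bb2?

The eleventh's letter: B up four letter names plus an octave → E.
A diminished eleventh spans 16 semitones, so from Bb2 the target pitch is Ebb4.

Ebb4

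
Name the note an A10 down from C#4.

Counting three letter names plus an octave down from C lands on A.
An augmented tenth is 17 semitones; 17 semitones down from C#4 gives Ab2.

Ab2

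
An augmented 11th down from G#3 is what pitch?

D2

Four letters down from G (plus an octave) reaches D.
An augmented eleventh is 18 semitones; 18 semitones down from G#3 gives D2.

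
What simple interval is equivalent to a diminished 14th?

diminished 7th

Subtracting seven from the interval number removes an octave: 14 − 7 = 7.
So a diminished fourteenth is an octave plus a diminished seventh. The quality is unchanged.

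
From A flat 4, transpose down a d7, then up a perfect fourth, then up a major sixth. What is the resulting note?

Ab4 down a diminished seventh → B3 (9 semitones).
Up a perfect fourth from B3: E4 (5 semitones up).
Up a major sixth from E4: C#5 (9 semitones up).

C sharp 5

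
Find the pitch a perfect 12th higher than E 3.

B 4

The twelfth's letter: E up five letter names plus an octave → B.
Moving 19 semitones up from E3 (the size of a perfect twelfth) reaches B4.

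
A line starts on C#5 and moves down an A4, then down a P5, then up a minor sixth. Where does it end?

Down an augmented fourth from C#5: G4 (6 semitones down).
A perfect fifth down from G4 is C4.
Up a minor sixth from C4: Ab4 (8 semitones up).

Ab4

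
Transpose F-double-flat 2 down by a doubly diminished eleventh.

C 1

The eleventh's letter: F down four letter names plus an octave → C.
A doubly diminished eleventh spans 15 semitones, so from Fbb2 the target pitch is C1.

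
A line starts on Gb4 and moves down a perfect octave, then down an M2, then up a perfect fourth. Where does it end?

Bbb3

Down a perfect octave from Gb4: Gb3 (12 semitones down).
Down a major second from Gb3: Fb3 (2 semitones down).
Fb3 up a perfect fourth → Bbb3 (5 semitones).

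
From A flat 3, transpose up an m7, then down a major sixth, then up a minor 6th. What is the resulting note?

Up a minor seventh from Ab3: Gb4 (10 semitones up).
Gb4 down a major sixth → Bbb3 (9 semitones).
A minor sixth up from Bbb3 is Gbb4.

G double-flat 4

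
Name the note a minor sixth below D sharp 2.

F double-sharp 1

The sixth takes the letter from D down to F.
Moving 8 semitones down from D#2 (the size of a minor sixth) reaches F##1.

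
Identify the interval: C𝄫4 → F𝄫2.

perfect twelfth

Descending from Cbb4 to Fbb2 is the same interval as ascending Fbb2 to Cbb4.
F to C spans five letter names (F-G-A-B-C), plus an octave — that makes it a twelfth of some quality.
The perfect twelfth spans 19 semitones, and Fbb2 to Cbb4 is exactly 19 semitones — so this is a perfect twelfth.
(Equivalently, a compound perfect fifth: a perfect fifth plus an octave.)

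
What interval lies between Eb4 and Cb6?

minor thirteenth

E to C spans six letter names (E-F-G-A-B-C), plus an octave: a thirteenth.
At 20 semitones, Eb4→Cb6 falls one short of a major thirteenth: minor.
(Equivalently, a compound minor sixth: a minor sixth plus an octave.)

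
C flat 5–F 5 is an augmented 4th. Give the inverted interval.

diminished 5th

Interval numbers invert to sum to nine: 4 + 5 = 9, so a fourth inverts to a fifth.
The quality also flips — augmented becomes diminished — giving a diminished fifth.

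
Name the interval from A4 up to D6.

perfect 11th

A to D spans four letter names (A-B-C-D), plus an octave, so the interval is some kind of eleventh.
The perfect eleventh spans 17 semitones, and A4 to D6 is exactly 17 semitones — so this is a perfect eleventh.
(Equivalently, a compound perfect fourth: a perfect fourth plus an octave.)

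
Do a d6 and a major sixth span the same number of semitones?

No

A diminished sixth is 7 semitones but a major sixth is 9 semitones — different sizes.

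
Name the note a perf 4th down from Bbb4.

Four letter names down from B: F.
A perfect fourth is 5 semitones; 5 semitones down from Bbb4 gives Fb4.

Fb4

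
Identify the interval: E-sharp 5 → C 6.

E to C spans six letter names (E-F-G-A-B-C) — that makes it a sixth of some quality.
E#5 to C6 spans 7 semitones — two semitones narrower than the major sixth (9) — giving a diminished sixth.

diminished sixth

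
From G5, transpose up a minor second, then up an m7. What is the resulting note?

Gb6

G5 up a minor second → Ab5 (1 semitone).
A minor seventh up from Ab5 is Gb6.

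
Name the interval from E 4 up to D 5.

m7

E to D spans seven letter names (E-F-G-A-B-C-D) — that makes it a seventh of some quality.
A major seventh would be 11 semitones, but E4 to D5 is 10 — one semitone narrower, making it a minor seventh.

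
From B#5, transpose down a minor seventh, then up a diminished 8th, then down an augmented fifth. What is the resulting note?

F5

A minor seventh down from B#5 is C##5.
C##5 up a diminished octave → C#6 (11 semitones).
Down an augmented fifth from C#6: F5 (8 semitones down).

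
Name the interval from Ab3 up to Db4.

perfect fourth

A to D spans four letter names (A-B-C-D) — that makes it a fourth of some quality.
Counting semitones, Ab3→Db4 is 5, which is the perfect fourth.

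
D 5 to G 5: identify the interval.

D to G spans four letter names (D-E-F-G): a fourth.
D5 to G5 is 5 semitones, matching the perfect fourth exactly, so the quality is perfect.

perfect 4th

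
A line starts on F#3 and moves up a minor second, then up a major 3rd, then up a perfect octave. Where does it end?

Up a minor second from F#3: G3 (1 semitone up).
G3 up a major third → B3 (4 semitones).
B3 up a perfect octave → B4 (12 semitones).

B4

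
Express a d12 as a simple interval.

Each octave removed subtracts seven from the number: 12 − 7 = 5.
So a diminished twelfth is an octave plus a diminished fifth. The quality is unchanged.

diminished 5th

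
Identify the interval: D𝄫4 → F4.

A3

D to F spans three letter names (D-E-F): a third.
Dbb4 to F4 spans 5 semitones — one semitone wider than the major third (4) — giving an augmented third.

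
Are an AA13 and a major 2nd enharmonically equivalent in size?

23 semitones (doubly augmented thirteenth) vs 2 semitones (major second): not equal.

No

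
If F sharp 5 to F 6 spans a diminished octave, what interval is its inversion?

A1

Inverted interval numbers add to nine, so an octave pairs with a unison (8 + 1 = 9).
The quality also flips — diminished becomes augmented — giving an augmented unison.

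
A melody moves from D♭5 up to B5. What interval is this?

D to B spans six letter names (D-E-F-G-A-B), so the interval is some kind of sixth.
Db5 to B5 spans 10 semitones — one semitone wider than the major sixth (9) — giving an augmented sixth.

augmented 6th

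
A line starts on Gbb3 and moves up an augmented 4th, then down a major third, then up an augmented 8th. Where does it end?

Ab4

Gbb3 up an augmented fourth → Cb4 (6 semitones).
A major third down from Cb4 is Abb3.
An augmented octave up from Abb3 is Ab4.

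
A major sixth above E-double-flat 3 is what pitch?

C-flat 4

Counting six letter names up from E lands on C.
A major sixth spans 9 semitones, so from Ebb3 the target pitch is Cb4.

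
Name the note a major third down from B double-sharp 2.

Counting three letter names down from B lands on G.
A major third is 4 semitones; 4 semitones down from B##2 gives G##2.

G double-sharp 2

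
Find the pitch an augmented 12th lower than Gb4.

Cbb3

The twelfth's letter: G down five letter names plus an octave → C.
An augmented twelfth is 20 semitones; 20 semitones down from Gb4 gives Cbb3.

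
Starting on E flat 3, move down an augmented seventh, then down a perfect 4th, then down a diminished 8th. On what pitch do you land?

Eb3 down an augmented seventh → Fbb2 (12 semitones).
A perfect fourth down from Fbb2 is Cbb2.
Down a diminished octave from Cbb2: Cb1 (11 semitones down).

C flat 1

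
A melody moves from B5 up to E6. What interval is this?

perfect fourth

B to E spans four letter names (B-C-D-E): a fourth.
The perfect fourth spans 5 semitones, and B5 to E6 is exactly 5 semitones — so this is a perfect fourth.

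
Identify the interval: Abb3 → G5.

A14

A to G spans seven letter names (A-B-C-D-E-F-G), plus an octave: a fourteenth.
A major fourteenth would be 23 semitones; Abb3 to G5 is 24, one semitone wider, so the interval is augmented.
(Equivalently, a compound augmented seventh: an augmented seventh plus an octave.)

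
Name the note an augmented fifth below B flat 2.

Five letter names down from B: E.
An augmented fifth spans 8 semitones, so from Bb2 the target pitch is Ebb2.

E double-flat 2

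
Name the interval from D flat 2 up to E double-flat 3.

minor ninth

D to E spans two letter names (D-E), plus an octave: a ninth.
A major ninth would be 14 semitones, but Db2 to Ebb3 is 13 — one semitone narrower, making it a minor ninth.
(Equivalently, a compound minor second: a minor second plus an octave.)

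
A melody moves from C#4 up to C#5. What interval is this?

C to C is the same letter name, plus an octave, so the interval is some kind of octave.
Counting semitones, C#4→C#5 is 12, which is the perfect octave.

P8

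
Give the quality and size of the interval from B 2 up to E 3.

B to E spans four letter names (B-C-D-E), so the interval is some kind of fourth.
Counting semitones, B2→E3 is 5, which is the perfect fourth.

perfect fourth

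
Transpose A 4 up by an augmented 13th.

The thirteenth's letter: A up six letter names plus an octave → F.
Moving 22 semitones up from A4 (the size of an augmented thirteenth) reaches F##6.

F-double-sharp 6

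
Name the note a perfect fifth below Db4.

Gb3

The fifth takes the letter from D down to G.
A perfect fifth is 7 semitones; 7 semitones down from Db4 gives Gb3.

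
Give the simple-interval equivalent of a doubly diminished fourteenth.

doubly diminished 7th

Take out an octave (7 from the number): 14 − 7 = 7.
So a doubly diminished fourteenth is an octave plus a doubly diminished seventh. The quality is unchanged.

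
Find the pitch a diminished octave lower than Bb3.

B2

The letter stays B (same as the start), shifted an octave down.
A diminished octave is 11 semitones; 11 semitones down from Bb3 gives B2.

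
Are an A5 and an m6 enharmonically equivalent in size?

Yes

Both span 8 semitones: an augmented fifth and a minor sixth are the same chromatic distance.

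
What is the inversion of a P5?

Inverted interval numbers add to nine, so a fifth pairs with a fourth (5 + 4 = 9).
Quality inverts too: perfect stays perfect. That makes the inversion a perfect fourth.

perfect fourth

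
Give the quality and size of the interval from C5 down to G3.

perfect eleventh

Descending from C5 to G3 is the same interval as ascending G3 to C5.
G to C spans four letter names (G-A-B-C), plus an octave — that makes it an eleventh of some quality.
The perfect eleventh spans 17 semitones, and G3 to C5 is exactly 17 semitones — so this is a perfect eleventh.
(Equivalently, a compound perfect fourth: a perfect fourth plus an octave.)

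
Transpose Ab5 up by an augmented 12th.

E7

Five letters up from A (plus an octave) reaches E.
Moving 20 semitones up from Ab5 (the size of an augmented twelfth) reaches E7.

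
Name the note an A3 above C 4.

The third takes the letter from C up to E.
An augmented third spans 5 semitones, so from C4 the target pitch is E#4.

E sharp 4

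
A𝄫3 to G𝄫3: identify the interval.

Descending from Abb3 to Gbb3 is the same interval as ascending Gbb3 to Abb3.
G to A spans two letter names (G-A) — that makes it a second of some quality.
Counting semitones, Gbb3→Abb3 is 2, which is the major second.

M2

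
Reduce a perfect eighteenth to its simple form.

perfect fourth

Each octave removed subtracts seven from the number: 18 − 14 = 4.
Quality carries through unchanged, so the simple form is a perfect fourth.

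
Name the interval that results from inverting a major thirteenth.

m3

First reduce the compound major thirteenth to its simple form, a major sixth.
Inverted interval numbers add to nine, so a sixth pairs with a third (6 + 3 = 9).
And major becomes minor under inversion, so we get a minor third.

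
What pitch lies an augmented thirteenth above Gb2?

E4

Six letters up from G (plus an octave) reaches E.
An augmented thirteenth spans 22 semitones, so from Gb2 the target pitch is E4.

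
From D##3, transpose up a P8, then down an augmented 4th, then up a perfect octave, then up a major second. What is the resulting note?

B#4

A perfect octave up from D##3 is D##4.
D##4 down an augmented fourth → A#3 (6 semitones).
A perfect octave up from A#3 is A#4.
A major second up from A#4 is B#4.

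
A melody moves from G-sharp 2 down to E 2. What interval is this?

Descending from G#2 to E2 is the same interval as ascending E2 to G#2.
E to G spans three letter names (E-F-G) — that makes it a third of some quality.
The major third spans 4 semitones, and E2 to G#2 is exactly 4 semitones — so this is a major third.

major 3rd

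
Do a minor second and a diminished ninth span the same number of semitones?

No

A minor second spans 1 semitone; a diminished ninth spans 12 semitones. They differ by 11.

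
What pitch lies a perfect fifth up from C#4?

The fifth takes the letter from C up to G.
Moving 7 semitones up from C#4 (the size of a perfect fifth) reaches G#4.

G#4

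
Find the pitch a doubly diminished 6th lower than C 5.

E double-sharp 4

The sixth takes the letter from C down to E.
A doubly diminished sixth is 6 semitones; 6 semitones down from C5 gives E##4.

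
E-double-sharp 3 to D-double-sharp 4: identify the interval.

minor 7th

E to D spans seven letter names (E-F-G-A-B-C-D): a seventh.
E##3 to D##4 is 10 semitones, a half step short of the major seventh (11), so this is minor.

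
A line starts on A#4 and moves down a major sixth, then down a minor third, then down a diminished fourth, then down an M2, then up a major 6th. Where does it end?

B##3

Down a major sixth from A#4: C#4 (9 semitones down).
Down a minor third from C#4: A#3 (3 semitones down).
Down a diminished fourth from A#3: E##3 (4 semitones down).
E##3 down a major second → D##3 (2 semitones).
A major sixth up from D##3 is B##3.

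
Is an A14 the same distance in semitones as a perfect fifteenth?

An augmented fourteenth = 24 semitones = a perfect fifteenth; enharmonically equal.

Yes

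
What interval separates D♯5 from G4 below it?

augmented fifth

Descending from D#5 to G4 is the same interval as ascending G4 to D#5.
G to D spans five letter names (G-A-B-C-D): a fifth.
A perfect fifth would be 7 semitones; G4 to D#5 is 8, one semitone wider, so the interval is augmented.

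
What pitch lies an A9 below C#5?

Bb3

Counting two letter names plus an octave down from C lands on B.
An augmented ninth spans 15 semitones, so from C#5 the target pitch is Bb3.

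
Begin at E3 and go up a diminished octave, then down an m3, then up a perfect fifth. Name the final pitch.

G4

Up a diminished octave from E3: Eb4 (11 semitones up).
Eb4 down a minor third → C4 (3 semitones).
C4 up a perfect fifth → G4 (7 semitones).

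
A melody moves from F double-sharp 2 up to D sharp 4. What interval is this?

minor thirteenth

F to D spans six letter names (F-G-A-B-C-D), plus an octave, so the interval is some kind of thirteenth.
At 20 semitones, F##2→D#4 falls one short of a major thirteenth: minor.
(Equivalently, a compound minor sixth: a minor sixth plus an octave.)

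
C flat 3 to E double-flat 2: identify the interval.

Descending from Cb3 to Ebb2 is the same interval as ascending Ebb2 to Cb3.
E to C spans six letter names (E-F-G-A-B-C) — that makes it a sixth of some quality.
Counting semitones, Ebb2→Cb3 is 9, which is the major sixth.

major sixth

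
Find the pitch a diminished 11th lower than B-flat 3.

Counting four letter names plus an octave down from B lands on F.
Moving 16 semitones down from Bb3 (the size of a diminished eleventh) reaches F#2.

F-sharp 2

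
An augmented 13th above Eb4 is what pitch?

The thirteenth's letter: E up six letter names plus an octave → C.
Moving 22 semitones up from Eb4 (the size of an augmented thirteenth) reaches C#6.

C#6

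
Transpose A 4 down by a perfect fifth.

D 4

Counting five letter names down from A lands on D.
Moving 7 semitones down from A4 (the size of a perfect fifth) reaches D4.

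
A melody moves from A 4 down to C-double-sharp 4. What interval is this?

Descending from A4 to C##4 is the same interval as ascending C##4 to A4.
C to A spans six letter names (C-D-E-F-G-A): a sixth.
C##4 to A4 spans 7 semitones — two semitones narrower than the major sixth (9) — giving a diminished sixth.

d6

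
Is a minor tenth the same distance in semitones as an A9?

Yes

A minor tenth spans 15 semitones, and an augmented ninth also spans 15 semitones — they're enharmonic.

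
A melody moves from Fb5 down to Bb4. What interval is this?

Descending from Fb5 to Bb4 is the same interval as ascending Bb4 to Fb5.
B to F spans five letter names (B-C-D-E-F) — that makes it a fifth of some quality.
A perfect fifth would be 7 semitones; Bb4 to Fb5 is 6, one semitone narrower, so the interval is diminished.

diminished 5th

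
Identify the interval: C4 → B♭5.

minor fourteenth

C to B spans seven letter names (C-D-E-F-G-A-B), plus an octave: a fourteenth.
A major fourteenth would be 23 semitones, but C4 to Bb5 is 22 — one semitone narrower, making it a minor fourteenth.
(Equivalently, a compound minor seventh: a minor seventh plus an octave.)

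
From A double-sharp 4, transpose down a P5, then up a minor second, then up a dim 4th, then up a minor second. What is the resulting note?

A perfect fifth down from A##4 is D##4.
A minor second up from D##4 is E#4.
E#4 up a diminished fourth → A4 (4 semitones).
Up a minor second from A4: Bb4 (1 semitone up).

B flat 4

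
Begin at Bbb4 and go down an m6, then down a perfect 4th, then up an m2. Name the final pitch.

Bbb4 down a minor sixth → Db4 (8 semitones).
A perfect fourth down from Db4 is Ab3.
Up a minor second from Ab3: Bbb3 (1 semitone up).

Bbb3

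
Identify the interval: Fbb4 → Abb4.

major third

F to A spans three letter names (F-G-A): a third.
Counting semitones, Fbb4→Abb4 is 4, which is the major third.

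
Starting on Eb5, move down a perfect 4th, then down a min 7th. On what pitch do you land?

Eb5 down a perfect fourth → Bb4 (5 semitones).
A minor seventh down from Bb4 is C4.

C4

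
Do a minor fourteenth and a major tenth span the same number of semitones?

A minor fourteenth is 22 semitones but a major tenth is 16 semitones — different sizes.

No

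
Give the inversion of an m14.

First reduce the compound minor fourteenth to its simple form, a minor seventh.
The rule of nine gives the new number: 9 − 7 = 2, so a seventh becomes a second.
Quality inverts too: minor becomes major. That makes the inversion a major second.

M2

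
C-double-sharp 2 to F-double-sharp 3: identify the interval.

P11

C to F spans four letter names (C-D-E-F), plus an octave, so the interval is some kind of eleventh.
The perfect eleventh spans 17 semitones, and C##2 to F##3 is exactly 17 semitones — so this is a perfect eleventh.
(Equivalently, a compound perfect fourth: a perfect fourth plus an octave.)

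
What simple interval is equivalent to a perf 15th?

Take out an octave (7 from the number): 15 − 7 = 8.
So a perfect fifteenth is an octave plus a perfect octave. The quality is unchanged.

perfect 8th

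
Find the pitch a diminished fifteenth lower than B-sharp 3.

B-double-sharp 1

A fifteenth keeps the letter name B, two octaves down from B.
A diminished fifteenth is 23 semitones; 23 semitones down from B#3 gives B##1.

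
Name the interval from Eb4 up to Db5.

E to D spans seven letter names (E-F-G-A-B-C-D) — that makes it a seventh of some quality.
Eb4 to Db5 is 10 semitones, a half step short of the major seventh (11), so this is minor.

m7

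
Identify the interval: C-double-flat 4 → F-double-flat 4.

perfect 4th

C to F spans four letter names (C-D-E-F), so the interval is some kind of fourth.
Cbb4 to Fbb4 is 5 semitones, matching the perfect fourth exactly, so the quality is perfect.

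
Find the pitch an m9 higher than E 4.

F 5

The ninth's letter: E up two letter names plus an octave → F.
A minor ninth is 13 semitones; 13 semitones up from E4 gives F5.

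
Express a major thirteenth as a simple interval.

major sixth

Take out an octave (7 from the number): 13 − 7 = 6.
Quality carries through unchanged, so the simple form is a major sixth.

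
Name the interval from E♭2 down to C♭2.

Descending from Eb2 to Cb2 is the same interval as ascending Cb2 to Eb2.
C to E spans three letter names (C-D-E), so the interval is some kind of third.
Counting semitones, Cb2→Eb2 is 4, which is the major third.

major third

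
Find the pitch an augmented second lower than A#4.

G4

Two letter names down from A: G.
An augmented second spans 3 semitones, so from A#4 the target pitch is G4.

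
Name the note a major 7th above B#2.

A##3

Seven letter names up from B: A.
A major seventh is 11 semitones; 11 semitones up from B#2 gives A##3.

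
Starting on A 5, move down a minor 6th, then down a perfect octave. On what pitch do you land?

C sharp 4

Down a minor sixth from A5: C#5 (8 semitones down).
Down a perfect octave from C#5: C#4 (12 semitones down).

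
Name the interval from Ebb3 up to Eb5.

E to E is the same letter name, plus 2 octaves: a fifteenth.
The perfect fifteenth is 24 semitones; here we have 25, one semitone wider: augmented.
(Equivalently, a compound augmented octave: an augmented octave plus an octave.)

augmented 15th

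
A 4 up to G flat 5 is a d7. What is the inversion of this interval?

The rule of nine gives the new number: 9 − 7 = 2, so a seventh becomes a second.
Quality inverts too: diminished becomes augmented. That makes the inversion an augmented second.

augmented second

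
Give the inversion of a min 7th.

Interval numbers invert to sum to nine: 7 + 2 = 9, so a seventh inverts to a second.
And minor becomes major under inversion, so we get a major second.

M2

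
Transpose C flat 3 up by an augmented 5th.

G 3

Counting five letter names up from C lands on G.
Moving 8 semitones up from Cb3 (the size of an augmented fifth) reaches G3.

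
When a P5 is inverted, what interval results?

Inverted interval numbers add to nine, so a fifth pairs with a fourth (5 + 4 = 9).
Quality inverts too: perfect stays perfect. That makes the inversion a perfect fourth.

P4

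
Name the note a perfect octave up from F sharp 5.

An octave keeps the letter name F, an octave up from F.
A perfect octave spans 12 semitones, so from F#5 the target pitch is F#6.

F sharp 6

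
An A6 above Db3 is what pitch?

B3

Counting six letter names up from D lands on B.
An augmented sixth is 10 semitones; 10 semitones up from Db3 gives B3.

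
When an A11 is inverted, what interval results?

First reduce the compound augmented eleventh to its simple form, an augmented fourth.
Inverted interval numbers add to nine, so a fourth pairs with a fifth (4 + 5 = 9).
The quality also flips — augmented becomes diminished — giving a diminished fifth.

diminished 5th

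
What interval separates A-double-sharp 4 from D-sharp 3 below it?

augmented 12th

Descending from A##4 to D#3 is the same interval as ascending D#3 to A##4.
D to A spans five letter names (D-E-F-G-A), plus an octave: a twelfth.
A perfect twelfth would be 19 semitones; D#3 to A##4 is 20, one semitone wider, so the interval is augmented.
(Equivalently, a compound augmented fifth: an augmented fifth plus an octave.)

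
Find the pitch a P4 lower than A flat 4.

E flat 4

Counting four letter names down from A lands on E.
A perfect fourth spans 5 semitones, so from Ab4 the target pitch is Eb4.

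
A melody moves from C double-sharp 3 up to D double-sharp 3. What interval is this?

C to D spans two letter names (C-D) — that makes it a second of some quality.
The major second spans 2 semitones, and C##3 to D##3 is exactly 2 semitones — so this is a major second.

M2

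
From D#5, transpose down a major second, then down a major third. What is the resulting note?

A4

Down a major second from D#5: C#5 (2 semitones down).
A major third down from C#5 is A4.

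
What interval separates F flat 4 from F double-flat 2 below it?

Descending from Fb4 to Fbb2 is the same interval as ascending Fbb2 to Fb4.
F to F is the same letter name, plus 2 octaves — that makes it a fifteenth of some quality.
Fbb2 to Fb4 spans 25 semitones — one semitone wider than the perfect fifteenth (24) — giving an augmented fifteenth.
(Equivalently, a compound augmented octave: an augmented octave plus an octave.)

A15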